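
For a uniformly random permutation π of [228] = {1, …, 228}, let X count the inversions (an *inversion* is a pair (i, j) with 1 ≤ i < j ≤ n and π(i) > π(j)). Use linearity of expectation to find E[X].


Write X = Σ X_I over the C(228, 2) = 25878 pairs i < j, with X_I the indicator of one inversion.
There are 25878 indicators.
For each fixed pair i < j, the values π(i) and π(j) are two distinct elements of {1, …, 228} in uniformly random order; by symmetry P[π(i) > π(j)] = 1/2.
By linearity: E[X] = 25878 · (1/2) = C(228, 2) · (1/2) = 25878/2 = 12939 ≈ 12939.0000.

E[X] = 12939 = 12939.0000.


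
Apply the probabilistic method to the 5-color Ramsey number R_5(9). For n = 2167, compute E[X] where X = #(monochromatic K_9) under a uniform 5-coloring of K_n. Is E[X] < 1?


E[X] = C(2167, 9) · 5^{1 − 36} = 2855899084841489792706810 · 5^{−35} = 2855899084841489792706810/2910383045673370361328125.
As a reduced fraction: E[X] = 571179816968297958541362/582076609134674072265625 ≈ 0.98128.
Is E[X] < 1? YES.
Since E[X] < 1, there exists a 5-coloring of K_{2167} with no monochromatic K_9; hence R_5(9) > 2167.

E[X] = 571179816968297958541362/582076609134674072265625 ≈ 0.98128; E[X] < 1, so R_5(9) > 2167.


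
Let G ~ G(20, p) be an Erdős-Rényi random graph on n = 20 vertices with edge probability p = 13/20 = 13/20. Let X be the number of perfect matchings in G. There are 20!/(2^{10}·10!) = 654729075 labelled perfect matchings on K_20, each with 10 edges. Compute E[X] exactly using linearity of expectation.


K_20 has 20!/(2^{10}·10!) = 654729075 labelled perfect matchings.
For each such perfect matching H, let X_H = 1 if all 10 edges of H are present in G. Then P[X_H = 1] = p^{10} = (13/20)^{10} = 137858491849/10240000000000.
Summing the indicators: E[X] = Σ_H E[X_H] = 654729075 · p^{10} = 654729075 · 137858491849/10240000000000 = 3610398513967632387/409600000000.
Numerically: E[X] ≈ 8.8144e+06.

E[X] = 654729075 · (13/20)^{10} = 3610398513967632387/409600000000 ≈ 8.8144e+06.


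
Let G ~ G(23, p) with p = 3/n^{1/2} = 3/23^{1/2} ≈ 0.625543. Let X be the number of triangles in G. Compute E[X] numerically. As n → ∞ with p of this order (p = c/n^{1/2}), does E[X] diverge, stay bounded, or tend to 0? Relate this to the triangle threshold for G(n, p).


Number of potential triangles: C(23, 3) = 1771.
Each occurs with probability p³ ≈ (0.625543)³ ≈ 2.44777790e-01.
By linearity: E[X] = C(23, 3)·p³ ≈ 1771 · 2.44777790e-01 ≈ 433.501467.
Since α = 1/2 < 1, p = c/n^{1/2} ≫ 1/n is above the triangle threshold p ~ 1/n. Asymptotically E[X] ~ (c³/6)·n^{3(1−α)} = (3³/6)·n^{1.5} → ∞; triangles are abundant w.h.p.

E[X] ≈ 433.501467; in regime p = Θ(1/n^{1/2}) E[X] diverges (above the triangle threshold p ~ 1/n).


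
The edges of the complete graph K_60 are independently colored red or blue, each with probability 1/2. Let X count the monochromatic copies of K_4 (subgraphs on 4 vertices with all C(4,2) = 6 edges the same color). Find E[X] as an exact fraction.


Let X = Σ_S X_S over the C(60, 4) = 487635 subsets S of size 4, where X_S = 1 if the K_4 on S is monochromatic.
For a fixed S, the K_4 on S has C(4, 2) = 6 edges. P[all 6 edges red] = (1/2)^6, and likewise for blue, so P[monochromatic] = 2·(1/2)^6 = 2^{1 − 6} = 1/32.
By linearity: E[X] = C(60, 4) · 2^{1 − 6} = 487635 · 1/32 = 487635/32.
Numerically: E[X] ≈ 15238.5938.

E[X] = C(60,4)·2^(1−C(4,2)) = 487635/32 ≈ 15238.5938.


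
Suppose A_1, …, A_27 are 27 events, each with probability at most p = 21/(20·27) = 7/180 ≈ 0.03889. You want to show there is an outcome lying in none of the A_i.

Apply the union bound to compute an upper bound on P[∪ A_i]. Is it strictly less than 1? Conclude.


Union bound: P[∪_{i=1}^{27} A_i] ≤ Σ_i P[A_i] ≤ 27·p = 27·(7/180) = 21/20.
Numerically: 21/20 ≈ 1.05000.
Is 21/20 < 1? NO.
Since the bound 21/20 is ≥ 1, the union bound is uninformative here; it does NOT by itself certify existence.

27·p = 21/20 ≈ 1.05000; existence NOT certified by the union bound.


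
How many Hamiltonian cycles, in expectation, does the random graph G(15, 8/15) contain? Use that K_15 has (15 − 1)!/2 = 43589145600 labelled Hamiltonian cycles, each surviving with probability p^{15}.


K_15 has (15 − 1)!/2 = 43589145600 labelled Hamiltonian cycles.
For each such Hamiltonian cycle H, let X_H = 1 if all 15 edges of H are present in G. Then P[X_H = 1] = p^{15} = (8/15)^{15} = 35184372088832/437893890380859375.
Summing the indicators: E[X] = Σ_H E[X_H] = 43589145600 · p^{15} = 43589145600 · 35184372088832/437893890380859375 = 252453780711880523776/72081298828125.
Numerically: E[X] ≈ 3.5023e+06.

E[X] = 43589145600 · (8/15)^{15} = 252453780711880523776/72081298828125 ≈ 3.5023e+06.


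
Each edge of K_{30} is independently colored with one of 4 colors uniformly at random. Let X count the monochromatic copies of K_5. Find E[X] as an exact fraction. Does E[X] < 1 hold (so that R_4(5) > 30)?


E[X] = C(30, 5) · 4^{1 − 10} = 142506 · 4^{−9} = 142506/262144.
As a reduced fraction: E[X] = 71253/131072 ≈ 0.5436172.
Is E[X] < 1? YES.
Since E[X] < 1, there exists a 4-coloring of K_{30} with no monochromatic K_5; hence R_4(5) > 30.

E[X] = 71253/131072 ≈ 0.5436172; E[X] < 1, so R_4(5) > 30.


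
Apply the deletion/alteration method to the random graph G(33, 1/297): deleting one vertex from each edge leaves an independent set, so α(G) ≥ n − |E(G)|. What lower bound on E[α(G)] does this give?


E[|E(G)|] = C(33, 2)·p = 528 · (1/297) = 16/9.
E[α(G)] ≥ n − E[|E(G)|] = 33 − 16/9 = 281/9.
Numerically: ≈ 31.2222.
(This is only a lower bound; the true E[α(G)] may be larger.)

E[α(G)] ≥ 281/9 ≈ 31.2222.


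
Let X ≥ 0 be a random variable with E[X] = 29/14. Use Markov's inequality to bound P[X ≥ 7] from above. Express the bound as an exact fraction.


μ = E[X] = 29/14, a = 7.
Markov: P[X ≥ 7] ≤ μ/a = (29/14)/7 = 29/98.
Numerically: ≈ 0.2959.
(Since a = 7 > μ = 2.0714, the bound 29/98 is < 1 and informative.)

P[X ≥ 7] ≤ 29/98 ≈ 0.2959.


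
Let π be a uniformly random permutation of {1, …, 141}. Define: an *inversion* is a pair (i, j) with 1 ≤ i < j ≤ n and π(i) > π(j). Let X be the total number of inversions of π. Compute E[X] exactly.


Write X = Σ X_I over the C(141, 2) = 9870 pairs i < j, with X_I the indicator of one inversion.
There are 9870 indicators.
For each fixed pair i < j, the values π(i) and π(j) are two distinct elements of {1, …, 141} in uniformly random order; by symmetry P[π(i) > π(j)] = 1/2.
By linearity: E[X] = 9870 · (1/2) = C(141, 2) · (1/2) = 9870/2 = 4935 ≈ 4935.000000.

E[X] = 4935 = 4935.000000.


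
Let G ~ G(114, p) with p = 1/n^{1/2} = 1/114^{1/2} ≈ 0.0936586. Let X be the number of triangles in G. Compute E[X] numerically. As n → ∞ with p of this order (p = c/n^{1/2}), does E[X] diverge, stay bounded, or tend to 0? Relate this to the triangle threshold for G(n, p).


Number of potential triangles: C(114, 3) = 240464.
Each occurs with probability p³ ≈ (0.0936586)³ ≈ 8.21566501e-04.
By linearity: E[X] = C(114, 3)·p³ ≈ 240464 · 8.21566501e-04 ≈ 197.557167.
Since α = 1/2 < 1, p = c/n^{1/2} ≫ 1/n is above the triangle threshold p ~ 1/n. Asymptotically E[X] ~ (c³/6)·n^{3(1−α)} = (1³/6)·n^{1.5} → ∞; triangles are abundant w.h.p.

E[X] ≈ 197.557167; in regime p = Θ(1/n^{1/2}) E[X] diverges (above the triangle threshold p ~ 1/n).


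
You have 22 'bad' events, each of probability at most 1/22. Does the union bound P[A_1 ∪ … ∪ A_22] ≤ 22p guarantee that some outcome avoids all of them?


Union bound: P[∪_{i=1}^{22} A_i] ≤ Σ_i P[A_i] ≤ 22·p = 22·(1/22) = 1.
Numerically: 1 ≈ 1.000.
Is 1 < 1? NO.
Since the bound 1 is ≥ 1, the union bound is uninformative here; it does NOT by itself certify existence.

22·p = 1 ≈ 1.000; existence NOT certified by the union bound.


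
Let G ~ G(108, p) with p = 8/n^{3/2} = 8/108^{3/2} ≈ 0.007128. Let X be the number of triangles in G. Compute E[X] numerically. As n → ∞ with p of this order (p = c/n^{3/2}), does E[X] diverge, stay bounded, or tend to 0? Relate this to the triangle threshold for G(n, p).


Number of potential triangles: C(108, 3) = 204156.
Each occurs with probability p³ ≈ (0.007128)³ ≈ 3.621288e-07.
By linearity: E[X] = C(108, 3)·p³ ≈ 204156 · 3.621288e-07 ≈ 0.0739.
Since α = 3/2 > 1, p = c/n^{3/2} = o(1/n) is below the triangle threshold p ~ 1/n. Asymptotically E[X] ~ (c³/6)·n^{3(1−α)} = (8³/6)·n^{-1.5} → 0, so by Markov's inequality G has no triangles w.h.p.

E[X] ≈ 0.0739; in regime p = Θ(1/n^{3/2}) E[X] tends to 0 (below the triangle threshold p ~ 1/n).


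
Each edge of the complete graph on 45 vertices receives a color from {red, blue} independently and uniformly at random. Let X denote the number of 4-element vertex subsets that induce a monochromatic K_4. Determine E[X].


Let X = Σ_S X_S over the C(45, 4) = 148995 subsets S of size 4, where X_S = 1 if the K_4 on S is monochromatic.
For a fixed S, the K_4 on S has C(4, 2) = 6 edges. P[all 6 edges red] = (1/2)^6, and likewise for blue, so P[monochromatic] = 2·(1/2)^6 = 2^{1 − 6} = 1/32.
Summing: E[X] = C(45, 4) · 2^{1 − 6} = 148995 · 1/32 = 148995/32.
Numerically: E[X] ≈ 4656.094.

E[X] = C(45,4)·2^(1−C(4,2)) = 148995/32 ≈ 4656.094.


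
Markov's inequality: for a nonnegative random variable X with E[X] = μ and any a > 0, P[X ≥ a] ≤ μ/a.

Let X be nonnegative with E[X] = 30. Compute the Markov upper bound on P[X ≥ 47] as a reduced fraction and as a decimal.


μ = E[X] = 30, a = 47.
Markov: P[X ≥ 47] ≤ μ/a = (30)/47 = 30/47.
Numerically: ≈ 0.63830.
(Since a = 47 > μ = 30.00000, the bound 30/47 is < 1 and informative.)

P[X ≥ 47] ≤ 30/47 ≈ 0.63830.


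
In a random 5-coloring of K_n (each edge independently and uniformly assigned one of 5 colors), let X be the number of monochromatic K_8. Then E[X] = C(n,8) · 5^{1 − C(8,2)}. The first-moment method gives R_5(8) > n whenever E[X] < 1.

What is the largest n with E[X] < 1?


We need C(n, 8) · 5^{1 − 28} < 1, i.e. C(n, 8) < 5^{28 − 1} = 7450580596923828125.
Check values of n near the boundary:
  n = 860: C(860, 8) = 7182671140665308145; 7182671140665308145 < 7450580596923828125? YES
  n = 861: C(861, 8) = 7250034996615275865; 7250034996615275865 < 7450580596923828125? YES
  n = 862: C(862, 8) = 7317951015318931845; 7317951015318931845 < 7450580596923828125? YES
  n = 863: C(863, 8) = 7386423071602617757; 7386423071602617757 < 7450580596923828125? YES
  n = 864: C(864, 8) = 7455455062926006708; 7455455062926006708 < 7450580596923828125? NO
The largest n with C(n, 8) < 7450580596923828125 is n = 863 (where E[X] = 7386423071602617757/7450580596923828125 ≈ 0.9914). Hence R_5(8) > 863, i.e. R_5(8) ≥ 864.

Largest n = 863; hence R_5(8) > 863.


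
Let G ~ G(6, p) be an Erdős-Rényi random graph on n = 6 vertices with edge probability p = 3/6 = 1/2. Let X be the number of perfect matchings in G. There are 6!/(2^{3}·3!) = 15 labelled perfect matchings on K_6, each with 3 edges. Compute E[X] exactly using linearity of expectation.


K_6 has 6!/(2^{3}·3!) = 15 labelled perfect matchings.
For each such perfect matching H, let X_H = 1 if all 3 edges of H are present in G. Then P[X_H = 1] = p^{3} = (1/2)^{3} = 1/8.
By linearity: E[X] = Σ_H E[X_H] = 15 · p^{3} = 15 · 1/8 = 15/8.
Numerically: E[X] ≈ 1.875.

E[X] = 15 · (1/2)^{3} = 15/8 ≈ 1.875.


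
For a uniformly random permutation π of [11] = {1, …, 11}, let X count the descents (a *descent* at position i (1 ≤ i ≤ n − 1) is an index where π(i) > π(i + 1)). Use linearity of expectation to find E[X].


Write X = Σ X_I over i = 1, …, 10, with X_I the indicator of one descent.
There are 10 indicators.
For each fixed i, the pair (π(i), π(i+1)) is a uniformly random ordered pair of distinct values from {1, …, 11}; by symmetry P[π(i) > π(i+1)] = 1/2.
By linearity: E[X] = 10 · (1/2) = (11 − 1) · (1/2) = 5 ≈ 5.0000.

E[X] = 5 = 5.0000.


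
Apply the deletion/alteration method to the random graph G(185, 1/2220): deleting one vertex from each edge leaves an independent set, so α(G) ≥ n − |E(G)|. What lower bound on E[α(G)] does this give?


E[|E(G)|] = C(185, 2)·p = 17020 · (1/2220) = 23/3.
E[α(G)] ≥ n − E[|E(G)|] = 185 − 23/3 = 532/3.
Numerically: ≈ 177.33333.
(This is only a lower bound; the true E[α(G)] may be larger.)

E[α(G)] ≥ 532/3 ≈ 177.33333.


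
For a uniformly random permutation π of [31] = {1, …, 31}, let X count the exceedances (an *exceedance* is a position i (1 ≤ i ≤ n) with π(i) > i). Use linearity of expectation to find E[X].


Write X = Σ_{i=1}^{31} X_i, where X_i = 1_{π(i) > i}.
For each fixed i, π(i) is uniform over {1, …, 31} (marginal of a uniform permutation), so P[π(i) > i] = (n − i)/n. Summing: Σ_{i=1}^{31} (n − i)/n = (0 + 1 + … + 30)/31 = 31(31 − 1)/(2·31) = (31 − 1)/2.
Hence E[X] = Σ_{i=1}^{31} (31 − i)/31 = 15 ≈ 15.000000.

E[X] = 15 = 15.000000.


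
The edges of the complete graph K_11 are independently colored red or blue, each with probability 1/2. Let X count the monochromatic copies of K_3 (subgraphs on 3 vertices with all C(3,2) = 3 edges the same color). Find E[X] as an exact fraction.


Let X = Σ_S X_S over the C(11, 3) = 165 subsets S of size 3, where X_S = 1 if the K_3 on S is monochromatic.
For a fixed S, the K_3 on S has C(3, 2) = 3 edges. P[all 3 edges red] = (1/2)^3, and likewise for blue, so P[monochromatic] = 2·(1/2)^3 = 2^{1 − 3} = 1/4.
By linearity of expectation: E[X] = C(11, 3) · 2^{1 − 3} = 165 · 1/4 = 165/4.
Numerically: E[X] ≈ 41.250.

E[X] = C(11,3)·2^(1−C(3,2)) = 165/4 ≈ 41.250.


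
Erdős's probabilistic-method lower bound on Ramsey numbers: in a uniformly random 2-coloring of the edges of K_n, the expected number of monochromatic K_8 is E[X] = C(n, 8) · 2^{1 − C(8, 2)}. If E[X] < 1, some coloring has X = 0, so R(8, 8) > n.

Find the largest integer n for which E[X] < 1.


We need C(n, 8) · 2^{1 − 28} < 1, i.e. C(n, 8) < 2^{28 − 1} = 134217728.
Check values of n near the boundary:
  n = 40: C(40, 8) = 76904685; 76904685 < 134217728? YES
  n = 41: C(41, 8) = 95548245; 95548245 < 134217728? YES
  n = 42: C(42, 8) = 118030185; 118030185 < 134217728? YES
  n = 43: C(43, 8) = 145008513; 145008513 < 134217728? NO
  n = 44: C(44, 8) = 177232627; 177232627 < 134217728? NO
The largest n with C(n, 8) < 134217728 is n = 42 (where E[X] = 118030185/134217728 ≈ 0.879). Hence R(8, 8) > 42, i.e. R(8, 8) ≥ 43.

Largest n = 42; hence R(8, 8) > 42.


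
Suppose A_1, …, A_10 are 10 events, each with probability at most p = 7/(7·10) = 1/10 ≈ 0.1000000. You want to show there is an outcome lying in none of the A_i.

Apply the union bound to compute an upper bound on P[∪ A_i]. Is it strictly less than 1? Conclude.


Union bound: P[∪_{i=1}^{10} A_i] ≤ Σ_i P[A_i] ≤ 10·p = 10·(1/10) = 1.
Numerically: 1 ≈ 1.0000000.
Is 1 < 1? NO.
Since the bound 1 is ≥ 1, the union bound is uninformative here; it does NOT by itself certify existence.

10·p = 1 ≈ 1.0000000; existence NOT certified by the union bound.


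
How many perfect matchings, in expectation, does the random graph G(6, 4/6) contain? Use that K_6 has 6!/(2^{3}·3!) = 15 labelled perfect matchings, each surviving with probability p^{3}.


K_6 has 6!/(2^{3}·3!) = 15 labelled perfect matchings.
For each such perfect matching H, let X_H = 1 if all 3 edges of H are present in G. Then P[X_H = 1] = p^{3} = (2/3)^{3} = 8/27.
Summing the indicators: E[X] = Σ_H E[X_H] = 15 · p^{3} = 15 · 8/27 = 40/9.
Numerically: E[X] ≈ 4.4444.

E[X] = 15 · (2/3)^{3} = 40/9 ≈ 4.4444.


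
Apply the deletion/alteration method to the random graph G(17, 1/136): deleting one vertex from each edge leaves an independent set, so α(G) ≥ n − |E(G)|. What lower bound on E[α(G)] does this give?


E[|E(G)|] = C(17, 2)·p = 136 · (1/136) = 1.
E[α(G)] ≥ n − E[|E(G)|] = 17 − 1 = 16.
Numerically: ≈ 16.0000.
(This is only a lower bound; the true E[α(G)] may be larger.)

E[α(G)] ≥ 16 ≈ 16.0000.


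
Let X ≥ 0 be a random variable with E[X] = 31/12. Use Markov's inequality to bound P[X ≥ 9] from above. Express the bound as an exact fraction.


μ = E[X] = 31/12, a = 9.
Markov: P[X ≥ 9] ≤ μ/a = (31/12)/9 = 31/108.
Numerically: ≈ 0.2870.
(Since a = 9 > μ = 2.5833, the bound 31/108 is < 1 and informative.)

P[X ≥ 9] ≤ 31/108 ≈ 0.2870.


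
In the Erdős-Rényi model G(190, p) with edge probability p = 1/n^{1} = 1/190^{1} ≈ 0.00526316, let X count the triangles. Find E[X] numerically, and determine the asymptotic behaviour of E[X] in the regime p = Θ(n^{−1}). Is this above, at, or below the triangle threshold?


Number of potential triangles: C(190, 3) = 1125180.
Each occurs with probability p³ ≈ (0.00526316)³ ≈ 1.45793847e-07.
By linearity: E[X] = C(190, 3)·p³ ≈ 1125180 · 1.45793847e-07 ≈ 0.164044.
Here α = 1, so p = 1/n is exactly at the triangle threshold p ~ 1/n. Asymptotically E[X] → c³/6 = 1³/6 = 1/6 ≈ 0.166667, a bounded constant. In this regime the triangle count is asymptotically Poisson(c³/6).

E[X] ≈ 0.164044; in regime p = Θ(1/n^{1}) E[X] stays bounded (at the triangle threshold p ~ 1/n).


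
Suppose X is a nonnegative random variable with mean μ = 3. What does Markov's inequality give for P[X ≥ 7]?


μ = E[X] = 3, a = 7.
Markov: P[X ≥ 7] ≤ μ/a = (3)/7 = 3/7.
Numerically: ≈ 0.429.
(Since a = 7 > μ = 3.000, the bound 3/7 is < 1 and informative.)

P[X ≥ 7] ≤ 3/7 ≈ 0.429.


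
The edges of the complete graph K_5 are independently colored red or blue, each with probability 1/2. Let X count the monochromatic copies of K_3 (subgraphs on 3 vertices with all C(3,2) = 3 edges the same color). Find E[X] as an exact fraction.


Let X = Σ_S X_S over the C(5, 3) = 10 subsets S of size 3, where X_S = 1 if the K_3 on S is monochromatic.
For a fixed S, the K_3 on S has C(3, 2) = 3 edges. P[all 3 edges red] = (1/2)^3, and likewise for blue, so P[monochromatic] = 2·(1/2)^3 = 2^{1 − 3} = 1/4.
By linearity: E[X] = C(5, 3) · 2^{1 − 3} = 10 · 1/4 = 5/2.
Numerically: E[X] ≈ 2.500000.

E[X] = C(5,3)·2^(1−C(3,2)) = 5/2 ≈ 2.500000.


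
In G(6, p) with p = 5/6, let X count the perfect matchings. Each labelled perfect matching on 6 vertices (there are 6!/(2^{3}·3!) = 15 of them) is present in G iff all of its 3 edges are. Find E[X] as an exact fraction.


K_6 has 6!/(2^{3}·3!) = 15 labelled perfect matchings.
For each such perfect matching H, let X_H = 1 if all 3 edges of H are present in G. Then P[X_H = 1] = p^{3} = (5/6)^{3} = 125/216.
By linearity of expectation: E[X] = Σ_H E[X_H] = 15 · p^{3} = 15 · 125/216 = 625/72.
Numerically: E[X] ≈ 8.68056.

E[X] = 15 · (5/6)^{3} = 625/72 ≈ 8.68056.


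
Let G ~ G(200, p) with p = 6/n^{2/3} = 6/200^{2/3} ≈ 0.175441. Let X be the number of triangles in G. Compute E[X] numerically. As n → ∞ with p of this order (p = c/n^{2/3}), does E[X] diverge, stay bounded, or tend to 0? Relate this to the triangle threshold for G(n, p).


Number of potential triangles: C(200, 3) = 1313400.
Each occurs with probability p³ ≈ (0.175441)³ ≈ 5.40000000e-03.
By linearity: E[X] = C(200, 3)·p³ ≈ 1313400 · 5.40000000e-03 ≈ 7092.360000.
Since α = 2/3 < 1, p = c/n^{2/3} ≫ 1/n is above the triangle threshold p ~ 1/n. Asymptotically E[X] ~ (c³/6)·n^{3(1−α)} = (6³/6)·n^{1} → ∞; triangles are abundant w.h.p.

E[X] ≈ 7092.360000; in regime p = Θ(1/n^{2/3}) E[X] diverges (above the triangle threshold p ~ 1/n).


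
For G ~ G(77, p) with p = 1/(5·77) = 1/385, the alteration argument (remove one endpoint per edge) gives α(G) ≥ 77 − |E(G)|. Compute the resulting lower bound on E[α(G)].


E[|E(G)|] = C(77, 2)·p = 2926 · (1/385) = 38/5.
E[α(G)] ≥ n − E[|E(G)|] = 77 − 38/5 = 347/5.
Numerically: ≈ 69.400.
(This is only a lower bound; the true E[α(G)] may be larger.)

E[α(G)] ≥ 347/5 ≈ 69.400.


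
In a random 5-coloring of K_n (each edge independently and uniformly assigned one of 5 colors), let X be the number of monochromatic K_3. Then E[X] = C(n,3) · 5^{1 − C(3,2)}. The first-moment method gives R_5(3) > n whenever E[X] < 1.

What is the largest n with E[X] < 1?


We need C(n, 3) · 5^{1 − 3} < 1, i.e. C(n, 3) < 5^{3 − 1} = 25.
Check values of n near the boundary:
  n = 4: C(4, 3) = 4; 4 < 25? YES
  n = 5: C(5, 3) = 10; 10 < 25? YES
  n = 6: C(6, 3) = 20; 20 < 25? YES
  n = 7: C(7, 3) = 35; 35 < 25? NO
  n = 8: C(8, 3) = 56; 56 < 25? NO
  n = 9: C(9, 3) = 84; 84 < 25? NO
The largest n with C(n, 3) < 25 is n = 6 (where E[X] = 4/5 ≈ 0.800000). Hence R_5(3) > 6, i.e. R_5(3) ≥ 7.

Largest n = 6; hence R_5(3) > 6.


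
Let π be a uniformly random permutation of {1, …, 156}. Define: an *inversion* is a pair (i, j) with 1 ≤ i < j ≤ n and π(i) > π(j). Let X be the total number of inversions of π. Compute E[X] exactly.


Write X = Σ X_I over the C(156, 2) = 12090 pairs i < j, with X_I the indicator of one inversion.
There are 12090 indicators.
For each fixed pair i < j, the values π(i) and π(j) are two distinct elements of {1, …, 156} in uniformly random order; by symmetry P[π(i) > π(j)] = 1/2.
By linearity: E[X] = 12090 · (1/2) = C(156, 2) · (1/2) = 12090/2 = 6045 ≈ 6045.00000.

E[X] = 6045 = 6045.00000.


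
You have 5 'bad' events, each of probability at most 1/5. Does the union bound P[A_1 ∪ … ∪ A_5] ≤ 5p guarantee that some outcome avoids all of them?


Union bound: P[∪_{i=1}^{5} A_i] ≤ Σ_i P[A_i] ≤ 5·p = 5·(1/5) = 1.
Numerically: 1 ≈ 1.0000000.
Is 1 < 1? NO.
Since the bound 1 is ≥ 1, the union bound is uninformative here; it does NOT by itself certify existence.

5·p = 1 ≈ 1.0000000; existence NOT certified by the union bound.


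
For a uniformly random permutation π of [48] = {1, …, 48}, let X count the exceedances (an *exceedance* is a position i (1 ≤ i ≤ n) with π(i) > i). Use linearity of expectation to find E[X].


Write X = Σ_{i=1}^{48} X_i, where X_i = 1_{π(i) > i}.
For each fixed i, π(i) is uniform over {1, …, 48} (marginal of a uniform permutation), so P[π(i) > i] = (n − i)/n. Summing: Σ_{i=1}^{48} (n − i)/n = (0 + 1 + … + 47)/48 = 48(48 − 1)/(2·48) = (48 − 1)/2.
Hence E[X] = Σ_{i=1}^{48} (48 − i)/48 = 47/2 ≈ 23.50000.

E[X] = 47/2 = 23.50000.


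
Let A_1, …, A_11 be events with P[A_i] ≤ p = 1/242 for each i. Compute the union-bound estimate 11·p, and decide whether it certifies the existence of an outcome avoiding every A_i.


Union bound: P[∪_{i=1}^{11} A_i] ≤ Σ_i P[A_i] ≤ 11·p = 11·(1/242) = 1/22.
Numerically: 1/22 ≈ 0.045.
Is 1/22 < 1? YES.
Since P[∪ A_i] ≤ 1/22 < 1, the complement has P[∩ A_i^c] ≥ 1 − 1/22 = 21/22 > 0, so some outcome avoids every A_i.

11·p = 1/22 ≈ 0.045; existence CERTIFIED by the union bound.


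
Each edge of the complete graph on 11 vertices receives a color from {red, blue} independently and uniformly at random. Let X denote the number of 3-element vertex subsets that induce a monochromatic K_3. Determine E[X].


Let X = Σ_S X_S over the C(11, 3) = 165 subsets S of size 3, where X_S = 1 if the K_3 on S is monochromatic.
For a fixed S, the K_3 on S has C(3, 2) = 3 edges. P[all 3 edges red] = (1/2)^3, and likewise for blue, so P[monochromatic] = 2·(1/2)^3 = 2^{1 − 3} = 1/4.
By linearity: E[X] = C(11, 3) · 2^{1 − 3} = 165 · 1/4 = 165/4.
Numerically: E[X] ≈ 41.250000.

E[X] = C(11,3)·2^(1−C(3,2)) = 165/4 ≈ 41.250000.


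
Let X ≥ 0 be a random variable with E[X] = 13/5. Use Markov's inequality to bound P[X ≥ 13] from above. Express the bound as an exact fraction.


μ = E[X] = 13/5, a = 13.
Markov: P[X ≥ 13] ≤ μ/a = (13/5)/13 = 1/5.
Numerically: ≈ 0.200.
(Since a = 13 > μ = 2.600, the bound 1/5 is < 1 and informative.)

P[X ≥ 13] ≤ 1/5 ≈ 0.200.


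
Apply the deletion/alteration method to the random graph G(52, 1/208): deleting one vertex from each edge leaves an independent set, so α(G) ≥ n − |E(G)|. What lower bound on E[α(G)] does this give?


E[|E(G)|] = C(52, 2)·p = 1326 · (1/208) = 51/8.
E[α(G)] ≥ n − E[|E(G)|] = 52 − 51/8 = 365/8.
Numerically: ≈ 45.625000.
(This is only a lower bound; the true E[α(G)] may be larger.)

E[α(G)] ≥ 365/8 ≈ 45.625000.


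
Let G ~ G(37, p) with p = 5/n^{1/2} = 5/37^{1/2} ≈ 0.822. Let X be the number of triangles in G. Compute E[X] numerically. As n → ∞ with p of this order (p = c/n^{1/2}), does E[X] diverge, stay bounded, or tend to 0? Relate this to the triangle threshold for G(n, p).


Number of potential triangles: C(37, 3) = 7770.
Each occurs with probability p³ ≈ (0.822)³ ≈ 5.55402e-01.
By linearity: E[X] = C(37, 3)·p³ ≈ 7770 · 5.55402e-01 ≈ 4315.473.
Since α = 1/2 < 1, p = c/n^{1/2} ≫ 1/n is above the triangle threshold p ~ 1/n. Asymptotically E[X] ~ (c³/6)·n^{3(1−α)} = (5³/6)·n^{1.5} → ∞; triangles are abundant w.h.p.

E[X] ≈ 4315.473; in regime p = Θ(1/n^{1/2}) E[X] diverges (above the triangle threshold p ~ 1/n).


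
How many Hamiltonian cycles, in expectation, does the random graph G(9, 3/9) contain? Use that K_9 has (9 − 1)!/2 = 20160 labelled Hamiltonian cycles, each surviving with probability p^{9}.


K_9 has (9 − 1)!/2 = 20160 labelled Hamiltonian cycles.
For each such Hamiltonian cycle H, let X_H = 1 if all 9 edges of H are present in G. Then P[X_H = 1] = p^{9} = (1/3)^{9} = 1/19683.
By linearity of expectation: E[X] = Σ_H E[X_H] = 20160 · p^{9} = 20160 · 1/19683 = 2240/2187.
Numerically: E[X] ≈ 1.0242.

E[X] = 20160 · (1/3)^{9} = 2240/2187 ≈ 1.0242.


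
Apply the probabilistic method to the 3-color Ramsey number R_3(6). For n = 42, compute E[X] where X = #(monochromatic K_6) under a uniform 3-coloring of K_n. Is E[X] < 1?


E[X] = C(42, 6) · 3^{1 − 15} = 5245786 · 3^{−14} = 5245786/4782969.
As a reduced fraction: E[X] = 5245786/4782969 ≈ 1.0967635.
Is E[X] < 1? NO.
Since E[X] ≥ 1, the first-moment bound is inconclusive at n = 42; it does NOT by itself certify R_3(6) > 42.

E[X] = 5245786/4782969 ≈ 1.0967635; E[X] ≥ 1; first-moment method inconclusive here.


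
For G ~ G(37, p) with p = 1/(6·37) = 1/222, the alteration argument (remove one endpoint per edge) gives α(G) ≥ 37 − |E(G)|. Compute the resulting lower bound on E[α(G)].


E[|E(G)|] = C(37, 2)·p = 666 · (1/222) = 3.
E[α(G)] ≥ n − E[|E(G)|] = 37 − 3 = 34.
Numerically: ≈ 34.000.
(This is only a lower bound; the true E[α(G)] may be larger.)

E[α(G)] ≥ 34 ≈ 34.000.


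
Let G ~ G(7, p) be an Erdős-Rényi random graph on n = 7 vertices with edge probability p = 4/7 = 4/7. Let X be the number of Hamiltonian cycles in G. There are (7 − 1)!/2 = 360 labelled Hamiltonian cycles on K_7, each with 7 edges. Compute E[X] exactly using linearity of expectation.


K_7 has (7 − 1)!/2 = 360 labelled Hamiltonian cycles.
For each such Hamiltonian cycle H, let X_H = 1 if all 7 edges of H are present in G. Then P[X_H = 1] = p^{7} = (4/7)^{7} = 16384/823543.
Summing the indicators: E[X] = Σ_H E[X_H] = 360 · p^{7} = 360 · 16384/823543 = 5898240/823543.
Numerically: E[X] ≈ 7.162.

E[X] = 360 · (4/7)^{7} = 5898240/823543 ≈ 7.162.


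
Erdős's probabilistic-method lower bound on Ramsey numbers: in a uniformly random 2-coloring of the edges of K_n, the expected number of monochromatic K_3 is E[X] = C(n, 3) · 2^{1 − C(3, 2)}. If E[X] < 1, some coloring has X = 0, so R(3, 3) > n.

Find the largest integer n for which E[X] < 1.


We need C(n, 3) · 2^{1 − 3} < 1, i.e. C(n, 3) < 2^{3 − 1} = 4.
Check values of n near the boundary:
  n = 3: C(3, 3) = 1; 1 < 4? YES
  n = 4: C(4, 3) = 4; 4 < 4? NO
  n = 5: C(5, 3) = 10; 10 < 4? NO
The largest n with C(n, 3) < 4 is n = 3 (where E[X] = 1/4 ≈ 0.2500000). Hence R(3, 3) > 3, i.e. R(3, 3) ≥ 4.

Largest n = 3; hence R(3, 3) > 3.


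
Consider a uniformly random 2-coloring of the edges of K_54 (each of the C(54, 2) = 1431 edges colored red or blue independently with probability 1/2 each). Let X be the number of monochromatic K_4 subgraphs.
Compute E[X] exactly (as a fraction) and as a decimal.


Let X = Σ_S X_S over the C(54, 4) = 316251 subsets S of size 4, where X_S = 1 if the K_4 on S is monochromatic.
For a fixed S, the K_4 on S has C(4, 2) = 6 edges. P[all 6 edges red] = (1/2)^6, and likewise for blue, so P[monochromatic] = 2·(1/2)^6 = 2^{1 − 6} = 1/32.
By linearity of expectation: E[X] = C(54, 4) · 2^{1 − 6} = 316251 · 1/32 = 316251/32.
Numerically: E[X] ≈ 9882.843750.

E[X] = C(54,4)·2^(1−C(4,2)) = 316251/32 ≈ 9882.843750.


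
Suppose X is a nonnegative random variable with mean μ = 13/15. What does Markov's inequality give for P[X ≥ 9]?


μ = E[X] = 13/15, a = 9.
Markov: P[X ≥ 9] ≤ μ/a = (13/15)/9 = 13/135.
Numerically: ≈ 0.096296.
(Since a = 9 > μ = 0.866667, the bound 13/135 is < 1 and informative.)

P[X ≥ 9] ≤ 13/135 ≈ 0.096296.


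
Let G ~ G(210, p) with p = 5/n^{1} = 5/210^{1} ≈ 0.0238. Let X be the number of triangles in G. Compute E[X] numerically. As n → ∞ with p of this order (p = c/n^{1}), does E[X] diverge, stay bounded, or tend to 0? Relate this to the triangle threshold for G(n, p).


Number of potential triangles: C(210, 3) = 1521520.
Each occurs with probability p³ ≈ (0.0238)³ ≈ 1.34975e-05.
By linearity: E[X] = C(210, 3)·p³ ≈ 1521520 · 1.34975e-05 ≈ 20.537.
Here α = 1, so p = 5/n is exactly at the triangle threshold p ~ 1/n. Asymptotically E[X] → c³/6 = 5³/6 = 125/6 ≈ 20.833, a bounded constant. In this regime the triangle count is asymptotically Poisson(c³/6).

E[X] ≈ 20.537; in regime p = Θ(1/n^{1}) E[X] stays bounded (at the triangle threshold p ~ 1/n).


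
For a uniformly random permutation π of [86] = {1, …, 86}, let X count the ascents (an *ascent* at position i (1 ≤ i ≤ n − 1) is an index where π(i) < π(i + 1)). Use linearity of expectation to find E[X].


Write X = Σ X_I over i = 1, …, 85, with X_I the indicator of one ascent.
There are 85 indicators.
For each fixed i, the pair (π(i), π(i+1)) is a uniformly random ordered pair of distinct values from {1, …, 86}; by symmetry P[π(i) < π(i+1)] = 1/2.
By linearity: E[X] = 85 · (1/2) = (86 − 1) · (1/2) = 85/2 ≈ 42.50000.

E[X] = 85/2 = 42.50000.


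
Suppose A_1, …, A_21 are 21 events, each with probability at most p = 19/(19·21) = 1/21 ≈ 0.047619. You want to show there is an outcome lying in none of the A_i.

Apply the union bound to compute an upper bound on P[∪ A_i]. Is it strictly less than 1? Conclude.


Union bound: P[∪_{i=1}^{21} A_i] ≤ Σ_i P[A_i] ≤ 21·p = 21·(1/21) = 1.
Numerically: 1 ≈ 1.000000.
Is 1 < 1? NO.
Since the bound 1 is ≥ 1, the union bound is uninformative here; it does NOT by itself certify existence.

21·p = 1 ≈ 1.000000; existence NOT certified by the union bound.


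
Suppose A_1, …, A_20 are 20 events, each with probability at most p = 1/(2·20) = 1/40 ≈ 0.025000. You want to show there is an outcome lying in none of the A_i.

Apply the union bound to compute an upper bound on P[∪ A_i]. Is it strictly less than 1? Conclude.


Union bound: P[∪_{i=1}^{20} A_i] ≤ Σ_i P[A_i] ≤ 20·p = 20·(1/40) = 1/2.
Numerically: 1/2 ≈ 0.500000.
Is 1/2 < 1? YES.
Since P[∪ A_i] ≤ 1/2 < 1, the complement has P[∩ A_i^c] ≥ 1 − 1/2 = 1/2 > 0, so some outcome avoids every A_i.

20·p = 1/2 ≈ 0.500000; existence CERTIFIED by the union bound.


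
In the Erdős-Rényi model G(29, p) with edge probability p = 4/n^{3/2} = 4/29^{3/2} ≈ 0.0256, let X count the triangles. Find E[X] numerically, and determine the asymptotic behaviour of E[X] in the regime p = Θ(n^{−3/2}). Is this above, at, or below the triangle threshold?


Number of potential triangles: C(29, 3) = 3654.
Each occurs with probability p³ ≈ (0.0256)³ ≈ 1.68031e-05.
By linearity: E[X] = C(29, 3)·p³ ≈ 3654 · 1.68031e-05 ≈ 0.061.
Since α = 3/2 > 1, p = c/n^{3/2} = o(1/n) is below the triangle threshold p ~ 1/n. Asymptotically E[X] ~ (c³/6)·n^{3(1−α)} = (4³/6)·n^{-1.5} → 0, so by Markov's inequality G has no triangles w.h.p.

E[X] ≈ 0.061; in regime p = Θ(1/n^{3/2}) E[X] tends to 0 (below the triangle threshold p ~ 1/n).


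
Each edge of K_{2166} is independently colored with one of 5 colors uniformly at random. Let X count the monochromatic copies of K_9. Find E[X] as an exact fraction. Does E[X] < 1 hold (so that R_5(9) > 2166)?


E[X] = C(2166, 9) · 5^{1 − 36} = 2844037944203015677277940 · 5^{−35} = 2844037944203015677277940/2910383045673370361328125.
As a reduced fraction: E[X] = 568807588840603135455588/582076609134674072265625 ≈ 0.9772.
Is E[X] < 1? YES.
Since E[X] < 1, there exists a 5-coloring of K_{2166} with no monochromatic K_9; hence R_5(9) > 2166.

E[X] = 568807588840603135455588/582076609134674072265625 ≈ 0.9772; E[X] < 1, so R_5(9) > 2166.


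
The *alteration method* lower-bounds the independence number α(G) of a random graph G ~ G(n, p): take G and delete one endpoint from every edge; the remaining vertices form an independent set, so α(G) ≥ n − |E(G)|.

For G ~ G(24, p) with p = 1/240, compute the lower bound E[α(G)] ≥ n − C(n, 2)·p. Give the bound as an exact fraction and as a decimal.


E[|E(G)|] = C(24, 2)·p = 276 · (1/240) = 23/20.
E[α(G)] ≥ n − E[|E(G)|] = 24 − 23/20 = 457/20.
Numerically: ≈ 22.850.
(This is only a lower bound; the true E[α(G)] may be larger.)

E[α(G)] ≥ 457/20 ≈ 22.850.


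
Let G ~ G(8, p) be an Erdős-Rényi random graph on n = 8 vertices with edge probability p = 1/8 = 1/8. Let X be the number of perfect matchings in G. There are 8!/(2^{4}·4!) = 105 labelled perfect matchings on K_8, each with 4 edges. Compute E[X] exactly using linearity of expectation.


K_8 has 8!/(2^{4}·4!) = 105 labelled perfect matchings.
For each such perfect matching H, let X_H = 1 if all 4 edges of H are present in G. Then P[X_H = 1] = p^{4} = (1/8)^{4} = 1/4096.
By linearity of expectation: E[X] = Σ_H E[X_H] = 105 · p^{4} = 105 · 1/4096 = 105/4096.
Numerically: E[X] ≈ 0.0256348.

E[X] = 105 · (1/8)^{4} = 105/4096 ≈ 0.0256348.


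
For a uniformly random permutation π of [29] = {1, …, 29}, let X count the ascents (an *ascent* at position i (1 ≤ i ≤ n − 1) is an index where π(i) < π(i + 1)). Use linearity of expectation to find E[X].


Write X = Σ X_I over i = 1, …, 28, with X_I the indicator of one ascent.
There are 28 indicators.
For each fixed i, the pair (π(i), π(i+1)) is a uniformly random ordered pair of distinct values from {1, …, 29}; by symmetry P[π(i) < π(i+1)] = 1/2.
By linearity: E[X] = 28 · (1/2) = (29 − 1) · (1/2) = 14 ≈ 14.0000.

E[X] = 14 = 14.0000.


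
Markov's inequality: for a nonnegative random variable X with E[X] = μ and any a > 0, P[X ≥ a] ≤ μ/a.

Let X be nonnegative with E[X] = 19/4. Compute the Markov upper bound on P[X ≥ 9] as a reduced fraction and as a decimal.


μ = E[X] = 19/4, a = 9.
Markov: P[X ≥ 9] ≤ μ/a = (19/4)/9 = 19/36.
Numerically: ≈ 0.528.
(Since a = 9 > μ = 4.750, the bound 19/36 is < 1 and informative.)

P[X ≥ 9] ≤ 19/36 ≈ 0.528.


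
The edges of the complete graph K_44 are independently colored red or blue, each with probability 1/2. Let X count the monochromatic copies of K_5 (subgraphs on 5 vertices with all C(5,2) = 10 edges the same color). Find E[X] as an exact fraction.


Let X = Σ_S X_S over the C(44, 5) = 1086008 subsets S of size 5, where X_S = 1 if the K_5 on S is monochromatic.
For a fixed S, the K_5 on S has C(5, 2) = 10 edges. P[all 10 edges red] = (1/2)^10, and likewise for blue, so P[monochromatic] = 2·(1/2)^10 = 2^{1 − 10} = 1/512.
Summing: E[X] = C(44, 5) · 2^{1 − 10} = 1086008 · 1/512 = 135751/64.
Numerically: E[X] ≈ 2121.109375.

E[X] = C(44,5)·2^(1−C(5,2)) = 135751/64 ≈ 2121.109375.


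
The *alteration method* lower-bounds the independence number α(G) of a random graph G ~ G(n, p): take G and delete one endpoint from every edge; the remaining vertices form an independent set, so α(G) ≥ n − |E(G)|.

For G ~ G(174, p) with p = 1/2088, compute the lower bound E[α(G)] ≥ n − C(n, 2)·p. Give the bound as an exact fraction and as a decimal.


E[|E(G)|] = C(174, 2)·p = 15051 · (1/2088) = 173/24.
E[α(G)] ≥ n − E[|E(G)|] = 174 − 173/24 = 4003/24.
Numerically: ≈ 166.792.
(This is only a lower bound; the true E[α(G)] may be larger.)

E[α(G)] ≥ 4003/24 ≈ 166.792.


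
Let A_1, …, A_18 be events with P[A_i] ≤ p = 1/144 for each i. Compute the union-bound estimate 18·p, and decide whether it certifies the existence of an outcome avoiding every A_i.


Union bound: P[∪_{i=1}^{18} A_i] ≤ Σ_i P[A_i] ≤ 18·p = 18·(1/144) = 1/8.
Numerically: 1/8 ≈ 0.1250000.
Is 1/8 < 1? YES.
Since P[∪ A_i] ≤ 1/8 < 1, the complement has P[∩ A_i^c] ≥ 1 − 1/8 = 7/8 > 0, so some outcome avoids every A_i.

18·p = 1/8 ≈ 0.1250000; existence CERTIFIED by the union bound.


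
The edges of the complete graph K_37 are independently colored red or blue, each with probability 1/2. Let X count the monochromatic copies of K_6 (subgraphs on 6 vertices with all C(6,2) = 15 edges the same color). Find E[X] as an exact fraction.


Let X = Σ_S X_S over the C(37, 6) = 2324784 subsets S of size 6, where X_S = 1 if the K_6 on S is monochromatic.
For a fixed S, the K_6 on S has C(6, 2) = 15 edges. P[all 15 edges red] = (1/2)^15, and likewise for blue, so P[monochromatic] = 2·(1/2)^15 = 2^{1 − 15} = 1/16384.
Summing: E[X] = C(37, 6) · 2^{1 − 15} = 2324784 · 1/16384 = 145299/1024.
Numerically: E[X] ≈ 141.8936.

E[X] = C(37,6)·2^(1−C(6,2)) = 145299/1024 ≈ 141.8936.


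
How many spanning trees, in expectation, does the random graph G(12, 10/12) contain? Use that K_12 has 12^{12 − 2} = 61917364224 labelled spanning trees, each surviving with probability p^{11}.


K_12 has 12^{12 − 2} = 61917364224 labelled spanning trees.
For each such spanning tree H, let X_H = 1 if all 11 edges of H are present in G. Then P[X_H = 1] = p^{11} = (5/6)^{11} = 48828125/362797056.
Summing the indicators: E[X] = Σ_H E[X_H] = 61917364224 · p^{11} = 61917364224 · 48828125/362797056 = 25000000000/3.
Numerically: E[X] ≈ 8.33333e+09.

E[X] = 61917364224 · (5/6)^{11} = 25000000000/3 ≈ 8.33333e+09.


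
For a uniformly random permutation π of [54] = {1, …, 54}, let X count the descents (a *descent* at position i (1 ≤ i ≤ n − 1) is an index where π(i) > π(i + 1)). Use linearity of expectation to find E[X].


Write X = Σ X_I over i = 1, …, 53, with X_I the indicator of one descent.
There are 53 indicators.
For each fixed i, the pair (π(i), π(i+1)) is a uniformly random ordered pair of distinct values from {1, …, 54}; by symmetry P[π(i) > π(i+1)] = 1/2.
By linearity: E[X] = 53 · (1/2) = (54 − 1) · (1/2) = 53/2 ≈ 26.500000.

E[X] = 53/2 = 26.500000.


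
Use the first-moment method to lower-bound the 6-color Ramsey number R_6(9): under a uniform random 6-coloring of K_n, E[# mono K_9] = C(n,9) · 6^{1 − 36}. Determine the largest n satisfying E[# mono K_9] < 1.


We need C(n, 9) · 6^{1 − 36} < 1, i.e. C(n, 9) < 6^{36 − 1} = 1719070799748422591028658176.
Check values of n near the boundary:
  n = 4403: C(4403, 9) = 1699894433046281918452233150; 1699894433046281918452233150 < 1719070799748422591028658176? YES
  n = 4404: C(4404, 9) = 1703375445537161676647015880; 1703375445537161676647015880 < 1719070799748422591028658176? YES
  n = 4405: C(4405, 9) = 1706862792900636302463627150; 1706862792900636302463627150 < 1719070799748422591028658176? YES
  n = 4406: C(4406, 9) = 1710356485221788389505285700; 1710356485221788389505285700 < 1719070799748422591028658176? YES
  n = 4407: C(4407, 9) = 1713856532599459170657070050; 1713856532599459170657070050 < 1719070799748422591028658176? YES
  n = 4408: C(4408, 9) = 1717362945146264156457459600; 1717362945146264156457459600 < 1719070799748422591028658176? YES
  n = 4409: C(4409, 9) = 1720875732988608787686577131; 1720875732988608787686577131 < 1719070799748422591028658176? NO
  n = 4410: C(4410, 9) = 1724394906266704102180823710; 1724394906266704102180823710 < 1719070799748422591028658176? NO
The largest n with C(n, 9) < 1719070799748422591028658176 is n = 4408 (where E[X] = 35778394690547169926197075/35813974994758803979763712 ≈ 0.9990065). Hence R_6(9) > 4408, i.e. R_6(9) ≥ 4409.

Largest n = 4408; hence R_6(9) > 4408.
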